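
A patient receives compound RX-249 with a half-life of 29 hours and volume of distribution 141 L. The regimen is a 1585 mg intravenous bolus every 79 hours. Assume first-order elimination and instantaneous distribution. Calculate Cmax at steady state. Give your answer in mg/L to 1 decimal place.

13.2 mg/L

τ/t½ = 79/29 ≈ 2.7241, so fraction remaining f = (1/2)^(79/29) ≈ 0.1513.
Accumulation ratio R = 1/(1 − f) ≈ 1/0.8487 ≈ 1.1783.
Single-dose peak C₀ = D/Vd = 1585/141 ≈ 11.241 mg/L.
Steady-state peak Cmax,ss = C₀·R ≈ 11.241 × 1.1783 ≈ 13.245 mg/L.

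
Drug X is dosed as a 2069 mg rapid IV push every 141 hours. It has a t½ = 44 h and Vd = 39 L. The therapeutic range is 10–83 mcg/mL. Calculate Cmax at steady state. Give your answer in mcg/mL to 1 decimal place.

59.5 mcg/mL

Over one 141-h interval, 141/44 ≈ 3.2045 half-lives elapse, leaving f ≈ 0.1085 of each dose.
Accumulation ratio R = 1/(1 − f) ≈ 1/0.8915 ≈ 1.1217.
Single-dose peak C₀ = D/Vd = 2069/39 ≈ 53.051 mcg/mL.
Steady-state peak Cmax,ss = C₀·R ≈ 53.051 × 1.1217 ≈ 59.507 mcg/mL.
Peak 59.5 mcg/mL vs MTC 83 mcg/mL: below toxic threshold.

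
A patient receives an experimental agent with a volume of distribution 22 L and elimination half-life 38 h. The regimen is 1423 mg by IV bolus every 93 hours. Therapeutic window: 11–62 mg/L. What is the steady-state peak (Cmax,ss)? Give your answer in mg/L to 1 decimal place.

k = ln2/t½ = ln2/38 ≈ 0.018241 h⁻¹; fraction remaining f = e^(−kτ) = e^(−0.018241×93) ≈ 0.1833.
At steady state, accumulation factor R = 1/(1 − e^(−kτ)) ≈ 1.2244.
Single-dose peak C₀ = D/Vd = 1423/22 ≈ 64.682 mg/L.
Cmax,ss = C₀/(1 − f) ≈ 64.682/0.8167 ≈ 79.199 mg/L.
Peak 79.2 mg/L vs MTC 62 mg/L: exceeds toxic threshold.

79.2 mg/L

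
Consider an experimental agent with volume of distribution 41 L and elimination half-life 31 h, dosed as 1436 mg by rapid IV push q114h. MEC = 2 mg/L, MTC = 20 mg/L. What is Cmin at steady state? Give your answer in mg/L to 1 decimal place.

k = ln2/t½ = ln2/31 ≈ 0.022360 h⁻¹; fraction remaining f = e^(−kτ) = e^(−0.022360×114) ≈ 0.0782.
At steady state, accumulation factor R = 1/(1 − e^(−kτ)) ≈ 1.0848.
Each bolus raises the concentration by D/Vd = 1436/41 ≈ 35.024 mg/L.
Steady-state peak Cmax,ss = C₀·R ≈ 35.024 × 1.0848 ≈ 37.994 mg/L.
Steady-state trough Cmin,ss = Cmax,ss·f ≈ 37.994 × 0.0782 ≈ 2.971 mg/L.
Trough 3.0 mg/L vs MEC 2 mg/L: adequate.

3.0 mg/L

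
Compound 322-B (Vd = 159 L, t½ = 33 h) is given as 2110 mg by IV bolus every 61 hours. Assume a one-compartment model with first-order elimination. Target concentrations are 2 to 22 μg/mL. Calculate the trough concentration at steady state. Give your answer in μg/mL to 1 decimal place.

5.1 μg/mL

k = ln2/t½ = ln2/33 ≈ 0.021004 h⁻¹; fraction remaining f = e^(−kτ) = e^(−0.021004×61) ≈ 0.2777.
Each bolus raises the concentration by D/Vd = 2110/159 ≈ 13.270 μg/mL.
Steady-state trough Cmin,ss = C₀·f/(1−f) ≈ 13.270 × 0.2777/0.7223 ≈ 5.102 μg/mL.
Trough 5.1 μg/mL vs MEC 2 μg/mL: adequate.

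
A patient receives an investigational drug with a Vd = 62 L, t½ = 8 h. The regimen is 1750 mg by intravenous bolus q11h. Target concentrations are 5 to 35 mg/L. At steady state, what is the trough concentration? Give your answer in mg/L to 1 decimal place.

Over one 11-h interval, 11/8 ≈ 1.375 half-lives elapse, leaving f ≈ 0.3856 of each dose.
Accumulation ratio R = 1/(1 − f) ≈ 1/0.6144 ≈ 1.6276.
Single-dose peak C₀ = D/Vd = 1750/62 ≈ 28.226 mg/L.
Steady-state peak Cmax,ss = C₀·R ≈ 28.226 × 1.6276 ≈ 45.941 mg/L.
Steady-state trough Cmin,ss = Cmax,ss·f ≈ 45.941 × 0.3856 ≈ 17.715 mg/L.
Trough 17.7 mg/L vs MEC 5 mg/L: adequate.

17.7 mg/L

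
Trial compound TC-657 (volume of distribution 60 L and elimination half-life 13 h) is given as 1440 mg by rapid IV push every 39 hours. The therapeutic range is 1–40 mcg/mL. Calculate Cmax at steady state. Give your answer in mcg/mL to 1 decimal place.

27.4 mcg/mL

The dosing interval is 3 half-lives, so f = 2^(−3) = 0.125.
At steady state, R = 1/(1 − 0.125) = 8/7.
Single-dose peak C₀ = D/Vd = 1440/60 = 24 mcg/mL.
Steady-state peak Cmax,ss = C₀·R = 24 × 8/7 ≈ 27.429 mcg/mL.
Peak 27.4 mcg/mL vs MTC 40 mcg/mL: below toxic threshold.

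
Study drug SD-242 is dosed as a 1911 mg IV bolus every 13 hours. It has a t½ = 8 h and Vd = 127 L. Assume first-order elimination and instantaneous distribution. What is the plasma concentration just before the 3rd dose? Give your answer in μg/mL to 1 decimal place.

6.5 μg/mL

f = (1/2)^(τ/t½) = (1/2)^(13/8) ≈ 0.3242.
C₀ = D/Vd = 1911/127 ≈ 15.047 μg/mL.
Before the 3rd dose, 2 doses have been given. Superposition: Cmin = C₀·(f + f²).
≈ 15.047 × (0.3242 + 0.1051) ≈ 15.047 × 0.4293 ≈ 6.460 μg/mL.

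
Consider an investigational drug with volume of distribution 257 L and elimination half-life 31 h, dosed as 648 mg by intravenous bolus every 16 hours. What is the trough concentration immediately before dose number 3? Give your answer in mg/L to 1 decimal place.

f = (1/2)^(τ/t½) = (1/2)^(16/31) ≈ 0.6992.
C₀ = D/Vd = 648/257 ≈ 2.521 mg/L.
Before the 3rd dose, 2 doses have been given. Superposition: Cmin = C₀·(f + f²).
≈ 2.521 × (0.6992 + 0.4889) ≈ 2.521 × 1.1881 ≈ 2.995 mg/L.

3.0 mg/L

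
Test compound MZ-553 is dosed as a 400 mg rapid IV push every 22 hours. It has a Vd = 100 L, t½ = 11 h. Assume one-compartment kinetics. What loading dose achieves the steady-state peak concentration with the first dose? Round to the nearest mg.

533 mg

f = (1/2)^(22/11) ≈ 0.250000; accumulation ratio R = 1/(1−f) ≈ 1.33333.
Loading dose to hit Cmax,ss on first dose: D_load = D_maint·R ≈ 400 × 1.33333 ≈ 533.33 mg.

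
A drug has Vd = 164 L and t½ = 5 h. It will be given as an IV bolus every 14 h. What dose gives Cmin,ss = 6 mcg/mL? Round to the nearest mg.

5869 mg

τ/t½ = 14/5 ≈ 2.8, so f = (1/2)^(14/5) ≈ 0.143587.
Cmin,ss = (D/Vd)·f/(1−f), so D = Cmin,ss·Vd·(1−f)/f.
D = 6 × 164 × (1−f)/f ≈ 6 × 164 × 5.96442 ≈ 5868.99 mg.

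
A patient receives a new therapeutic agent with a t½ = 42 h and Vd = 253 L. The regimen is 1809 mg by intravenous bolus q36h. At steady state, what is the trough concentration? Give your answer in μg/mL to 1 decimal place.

k = ln2/t½ = ln2/42 ≈ 0.016504 h⁻¹; fraction remaining f = e^(−kτ) = e^(−0.016504×36) ≈ 0.5520.
At steady state, accumulation factor R = 1/(1 − e^(−kτ)) ≈ 2.2321.
Each bolus raises the concentration by D/Vd = 1809/253 ≈ 7.150 μg/mL.
Steady-state peak Cmax,ss = C₀·R ≈ 7.150 × 2.2321 ≈ 15.960 μg/mL.
One interval later, Cmin,ss = Cmax,ss·e^(−kτ) ≈ 15.960 × 0.5520 ≈ 8.810 μg/mL.

8.8 μg/mL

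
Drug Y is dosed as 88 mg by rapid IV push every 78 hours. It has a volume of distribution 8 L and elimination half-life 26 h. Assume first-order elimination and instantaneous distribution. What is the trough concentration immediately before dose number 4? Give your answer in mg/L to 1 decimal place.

1.6 mg/L

f = (1/2)^(τ/t½) = (1/2)^(78/26) ≈ 0.1250.
C₀ = D/Vd = 88/8 ≈ 11.000 mg/L.
Before the 4th dose, 3 doses have been given. Superposition: Cmin = C₀·(f + f² + … + f^3).
≈ 11.000 × (0.1250 + 0.0156 + 0.0020) ≈ 11.000 × 0.1426 ≈ 1.569 mg/L.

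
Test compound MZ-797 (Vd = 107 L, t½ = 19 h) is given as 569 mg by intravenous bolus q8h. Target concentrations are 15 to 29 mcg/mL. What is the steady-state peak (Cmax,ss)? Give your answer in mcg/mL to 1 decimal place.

21.0 mcg/mL

τ/t½ = 8/19 ≈ 0.42105, so fraction remaining f = (1/2)^(8/19) ≈ 0.7469.
At steady state, accumulation factor R = 1/(1 − e^(−kτ)) ≈ 3.9510.
Single-dose peak C₀ = D/Vd = 569/107 ≈ 5.318 mcg/mL.
Steady-state peak Cmax,ss = C₀·R ≈ 5.318 × 3.9510 ≈ 21.011 mcg/mL.
Peak 21.0 mcg/mL vs MTC 29 mcg/mL: below toxic threshold.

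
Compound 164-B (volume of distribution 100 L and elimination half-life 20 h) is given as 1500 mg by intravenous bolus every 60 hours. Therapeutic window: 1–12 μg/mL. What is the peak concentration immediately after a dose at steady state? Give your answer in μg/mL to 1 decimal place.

17.1 μg/mL

τ = 60 h = 3 half-lives, so f = (1/2)^3 = 0.125.
At steady state, R = 1/(1 − 0.125) = 8/7.
Single-dose peak C₀ = D/Vd = 1500/100 = 15 μg/mL.
Steady-state peak Cmax,ss = C₀·R = 15 × 8/7 ≈ 17.143 μg/mL.
Peak 17.1 μg/mL vs MTC 12 μg/mL: exceeds toxic threshold.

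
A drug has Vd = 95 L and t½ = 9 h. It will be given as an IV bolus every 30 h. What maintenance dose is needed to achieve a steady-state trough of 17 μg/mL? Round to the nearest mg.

τ/t½ = 30/9 ≈ 3.3333, so f = (1/2)^(30/9) ≈ 0.099213.
Cmin,ss = (D/Vd)·f/(1−f), so D = Cmin,ss·Vd·(1−f)/f.
D = 17 × 95 × (1−f)/f ≈ 17 × 95 × 9.07932 ≈ 14663.10 mg.

14663 mg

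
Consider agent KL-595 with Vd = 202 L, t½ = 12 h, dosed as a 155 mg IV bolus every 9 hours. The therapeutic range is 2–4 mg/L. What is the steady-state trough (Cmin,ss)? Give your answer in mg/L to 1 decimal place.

Over one 9-h interval, 9/12 ≈ 0.75 half-lives elapse, leaving f ≈ 0.5946 of each dose.
Accumulation ratio R = 1/(1 − f) ≈ 1/0.4054 ≈ 2.4667.
Single-dose peak C₀ = D/Vd = 155/202 ≈ 0.767 mg/L.
Steady-state peak Cmax,ss = C₀·R ≈ 0.767 × 2.4667 ≈ 1.892 mg/L.
One interval later, Cmin,ss = Cmax,ss·e^(−kτ) ≈ 1.892 × 0.5946 ≈ 1.125 mg/L.
Trough 1.1 mg/L vs MEC 2 mg/L: subtherapeutic.

1.1 mg/L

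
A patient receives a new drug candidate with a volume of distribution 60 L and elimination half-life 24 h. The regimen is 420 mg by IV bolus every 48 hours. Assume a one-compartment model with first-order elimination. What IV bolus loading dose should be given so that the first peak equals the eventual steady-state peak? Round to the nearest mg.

f = (1/2)^(48/24) ≈ 0.250000; accumulation ratio R = 1/(1−f) ≈ 1.33333.
Loading dose to hit Cmax,ss on first dose: D_load = D_maint·R ≈ 420 × 1.33333 ≈ 560.00 mg.

560 mg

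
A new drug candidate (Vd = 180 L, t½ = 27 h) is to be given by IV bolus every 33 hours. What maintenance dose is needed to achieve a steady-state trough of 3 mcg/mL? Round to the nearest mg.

τ/t½ = 33/27 ≈ 1.2222, so f = (1/2)^(33/27) ≈ 0.428622.
Cmin,ss = (D/Vd)·f/(1−f), so D = Cmin,ss·Vd·(1−f)/f.
D = 3 × 180 × (1−f)/f ≈ 3 × 180 × 1.33306 ≈ 719.85 mg.

720 mg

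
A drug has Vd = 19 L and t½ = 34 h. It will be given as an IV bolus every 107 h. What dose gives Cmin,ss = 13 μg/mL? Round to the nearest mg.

τ/t½ = 107/34 ≈ 3.1471, so f = (1/2)^(107/34) ≈ 0.112886.
Cmin,ss = (D/Vd)·f/(1−f), so D = Cmin,ss·Vd·(1−f)/f.
D = 13 × 19 × (1−f)/f ≈ 13 × 19 × 7.85849 ≈ 1941.05 mg.

1941 mg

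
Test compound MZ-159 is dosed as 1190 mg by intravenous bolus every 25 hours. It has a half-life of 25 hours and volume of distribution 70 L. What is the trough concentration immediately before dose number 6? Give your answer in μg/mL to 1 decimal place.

f = (1/2)^(τ/t½) = (1/2)^(25/25) ≈ 0.5000.
C₀ = D/Vd = 1190/70 ≈ 17.000 μg/mL.
Before the 6th dose, 5 doses have been given. Superposition: Cmin = C₀·(f + f² + … + f^5).
≈ 17.000 × (0.5000 + 0.2500 + 0.1250 + 0.0625 + 0.0313) ≈ 17.000 × 0.9688 ≈ 16.470 μg/mL.

16.5 μg/mL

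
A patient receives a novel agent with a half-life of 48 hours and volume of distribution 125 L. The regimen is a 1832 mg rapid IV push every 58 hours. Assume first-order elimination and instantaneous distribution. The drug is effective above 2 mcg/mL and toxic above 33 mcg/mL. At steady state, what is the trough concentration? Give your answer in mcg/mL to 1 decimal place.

11.2 mcg/mL

k = ln2/t½ = ln2/48 ≈ 0.014441 h⁻¹; fraction remaining f = e^(−kτ) = e^(−0.014441×58) ≈ 0.4328.
Accumulation ratio R = 1/(1 − f) ≈ 1/0.5672 ≈ 1.7630.
Each bolus raises the concentration by D/Vd = 1832/125 ≈ 14.656 mcg/mL.
Steady-state peak Cmax,ss = C₀·R ≈ 14.656 × 1.7630 ≈ 25.839 mcg/mL.
One interval later, Cmin,ss = Cmax,ss·e^(−kτ) ≈ 25.839 × 0.4328 ≈ 11.183 mcg/mL.
Trough 11.2 mcg/mL vs MEC 2 mcg/mL: adequate.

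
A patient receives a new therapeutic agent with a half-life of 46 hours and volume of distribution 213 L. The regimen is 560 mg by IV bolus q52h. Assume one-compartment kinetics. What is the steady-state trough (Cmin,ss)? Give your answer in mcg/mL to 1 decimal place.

τ/t½ = 52/46 ≈ 1.1304, so fraction remaining f = (1/2)^(52/46) ≈ 0.4568.
Each bolus raises the concentration by D/Vd = 560/213 ≈ 2.629 mcg/mL.
Steady-state trough Cmin,ss = C₀·f/(1−f) ≈ 2.629 × 0.4568/0.5432 ≈ 2.211 mcg/mL.

2.2 mcg/mL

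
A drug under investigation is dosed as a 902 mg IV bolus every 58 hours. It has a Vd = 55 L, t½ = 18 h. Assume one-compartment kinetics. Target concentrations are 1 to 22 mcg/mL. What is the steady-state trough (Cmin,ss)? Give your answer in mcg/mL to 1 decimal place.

2.0 mcg/mL

Over one 58-h interval, 58/18 ≈ 3.2222 half-lives elapse, leaving f ≈ 0.1072 of each dose.
Accumulation ratio R = 1/(1 − f) ≈ 1/0.8928 ≈ 1.1201.
Single-dose peak C₀ = D/Vd = 902/55 ≈ 16.400 mcg/mL.
Steady-state peak Cmax,ss = C₀·R ≈ 16.400 × 1.1201 ≈ 18.370 mcg/mL.
One interval later, Cmin,ss = Cmax,ss·e^(−kτ) ≈ 18.370 × 0.1072 ≈ 1.969 mcg/mL.
Trough 2.0 mcg/mL vs MEC 1 mcg/mL: adequate.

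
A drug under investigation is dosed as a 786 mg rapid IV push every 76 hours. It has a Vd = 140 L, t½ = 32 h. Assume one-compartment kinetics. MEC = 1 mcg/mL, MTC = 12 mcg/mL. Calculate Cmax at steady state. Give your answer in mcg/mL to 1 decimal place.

Over one 76-h interval, 76/32 ≈ 2.375 half-lives elapse, leaving f ≈ 0.1928 of each dose.
At steady state, accumulation factor R = 1/(1 − e^(−kτ)) ≈ 1.2389.
Single-dose peak C₀ = D/Vd = 786/140 ≈ 5.614 mcg/mL.
Steady-state peak Cmax,ss = C₀·R ≈ 5.614 × 1.2389 ≈ 6.955 mcg/mL.
Peak 7.0 mcg/mL vs MTC 12 mcg/mL: below toxic threshold.

7.0 mcg/mL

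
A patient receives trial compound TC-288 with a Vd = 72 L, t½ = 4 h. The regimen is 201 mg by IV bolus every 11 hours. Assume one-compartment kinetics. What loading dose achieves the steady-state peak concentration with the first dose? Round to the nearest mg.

f = (1/2)^(11/4) ≈ 0.148651; accumulation ratio R = 1/(1−f) ≈ 1.17461.
Loading dose to hit Cmax,ss on first dose: D_load = D_maint·R ≈ 201 × 1.17461 ≈ 236.10 mg.

236 mg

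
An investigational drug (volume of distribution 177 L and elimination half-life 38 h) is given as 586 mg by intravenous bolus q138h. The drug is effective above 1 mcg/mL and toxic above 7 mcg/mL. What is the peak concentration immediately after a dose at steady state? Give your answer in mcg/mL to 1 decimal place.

3.6 mcg/mL

τ/t½ = 138/38 ≈ 3.6316, so fraction remaining f = (1/2)^(138/38) ≈ 0.0807.
At steady state, accumulation factor R = 1/(1 − e^(−kτ)) ≈ 1.0878.
Single-dose peak C₀ = D/Vd = 586/177 ≈ 3.311 mcg/mL.
Steady-state peak Cmax,ss = C₀·R ≈ 3.311 × 1.0878 ≈ 3.602 mcg/mL.
Peak 3.6 mcg/mL vs MTC 7 mcg/mL: below toxic threshold.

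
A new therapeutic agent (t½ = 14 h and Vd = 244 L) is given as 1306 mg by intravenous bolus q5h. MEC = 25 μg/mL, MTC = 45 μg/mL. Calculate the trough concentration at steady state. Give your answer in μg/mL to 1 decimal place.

19.1 μg/mL

Over one 5-h interval, 5/14 ≈ 0.35714 half-lives elapse, leaving f ≈ 0.7807 of each dose.
At steady state, accumulation factor R = 1/(1 − e^(−kτ)) ≈ 4.5600.
Each bolus raises the concentration by D/Vd = 1306/244 ≈ 5.352 μg/mL.
Steady-state peak Cmax,ss = C₀·R ≈ 5.352 × 4.5600 ≈ 24.405 μg/mL.
Steady-state trough Cmin,ss = Cmax,ss·f ≈ 24.405 × 0.7807 ≈ 19.053 μg/mL.
Trough 19.1 μg/mL vs MEC 25 μg/mL: subtherapeutic.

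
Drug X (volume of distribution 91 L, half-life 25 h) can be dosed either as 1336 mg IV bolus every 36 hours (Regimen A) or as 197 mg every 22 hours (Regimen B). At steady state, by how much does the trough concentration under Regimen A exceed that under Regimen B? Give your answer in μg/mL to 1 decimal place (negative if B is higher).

Regimen A: f = (1/2)^(36/25) ≈ 0.3686; Cmin,ss = (1336/91)·f/(1−f) ≈ 8.571 μg/mL.
Regimen B: f = (1/2)^(22/25) ≈ 0.5434; Cmin,ss = (197/91)·f/(1−f) ≈ 2.576 μg/mL.
Difference ≈ 8.571 − 2.576 ≈ 5.995 μg/mL.

6.0 μg/mL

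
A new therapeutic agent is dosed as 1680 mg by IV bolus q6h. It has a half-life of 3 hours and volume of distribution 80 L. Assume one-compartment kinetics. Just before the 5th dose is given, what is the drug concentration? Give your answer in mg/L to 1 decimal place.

7.0 mg/L

f = (1/2)^(τ/t½) = (1/2)^(6/3) ≈ 0.2500.
C₀ = D/Vd = 1680/80 ≈ 21.000 mg/L.
Before the 5th dose, 4 doses have been given. Superposition: Cmin = C₀·(f + f² + … + f^4).
≈ 21.000 × (0.2500 + 0.0625 + 0.0156 + 0.0039) ≈ 21.000 × 0.3320 ≈ 6.972 mg/L.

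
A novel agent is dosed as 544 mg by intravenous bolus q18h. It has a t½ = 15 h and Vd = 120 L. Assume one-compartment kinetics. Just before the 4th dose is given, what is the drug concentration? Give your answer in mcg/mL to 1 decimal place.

3.2 mcg/mL

f = (1/2)^(τ/t½) = (1/2)^(18/15) ≈ 0.4353.
C₀ = D/Vd = 544/120 ≈ 4.533 mcg/mL.
Before the 4th dose, 3 doses have been given. Superposition: Cmin = C₀·(f + f² + … + f^3).
≈ 4.533 × (0.4353 + 0.1895 + 0.0825) ≈ 4.533 × 0.7073 ≈ 3.206 mcg/mL.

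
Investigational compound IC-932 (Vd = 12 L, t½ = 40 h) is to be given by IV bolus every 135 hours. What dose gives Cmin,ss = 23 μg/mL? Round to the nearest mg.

2587 mg

τ/t½ = 135/40 ≈ 3.375, so f = (1/2)^(135/40) ≈ 0.096388.
Cmin,ss = (D/Vd)·f/(1−f), so D = Cmin,ss·Vd·(1−f)/f.
D = 23 × 12 × (1−f)/f ≈ 23 × 12 × 9.37474 ≈ 2587.43 mg.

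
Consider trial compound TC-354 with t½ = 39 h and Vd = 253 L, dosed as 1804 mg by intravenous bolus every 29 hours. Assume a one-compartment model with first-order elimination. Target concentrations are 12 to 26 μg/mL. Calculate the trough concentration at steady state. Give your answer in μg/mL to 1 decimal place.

10.6 μg/mL

k = ln2/t½ = ln2/39 ≈ 0.017773 h⁻¹; fraction remaining f = e^(−kτ) = e^(−0.017773×29) ≈ 0.5973.
Accumulation ratio R = 1/(1 − f) ≈ 1/0.4027 ≈ 2.4832.
Each bolus raises the concentration by D/Vd = 1804/253 ≈ 7.130 μg/mL.
Cmax,ss = C₀/(1 − f) ≈ 7.130/0.4027 ≈ 17.705 μg/mL.
One interval later, Cmin,ss = Cmax,ss·e^(−kτ) ≈ 17.705 × 0.5973 ≈ 10.575 μg/mL.
Trough 10.6 μg/mL vs MEC 12 μg/mL: subtherapeutic.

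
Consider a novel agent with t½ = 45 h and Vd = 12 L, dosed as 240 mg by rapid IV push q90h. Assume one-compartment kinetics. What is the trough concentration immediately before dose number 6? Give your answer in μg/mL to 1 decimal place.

f = (1/2)^(τ/t½) = (1/2)^(90/45) ≈ 0.2500.
C₀ = D/Vd = 240/12 ≈ 20.000 μg/mL.
Before the 6th dose, 5 doses have been given. Superposition: Cmin = C₀·(f + f² + … + f^5).
≈ 20.000 × (0.2500 + 0.0625 + 0.0156 + 0.0039 + 0.0010) ≈ 20.000 × 0.3330 ≈ 6.660 μg/mL.

6.7 μg/mL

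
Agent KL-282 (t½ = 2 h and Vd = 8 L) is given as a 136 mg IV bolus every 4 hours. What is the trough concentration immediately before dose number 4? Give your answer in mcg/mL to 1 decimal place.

f = (1/2)^(τ/t½) = (1/2)^(4/2) ≈ 0.2500.
C₀ = D/Vd = 136/8 ≈ 17.000 mcg/mL.
Before the 4th dose, 3 doses have been given. Superposition: Cmin = C₀·(f + f² + … + f^3).
≈ 17.000 × (0.2500 + 0.0625 + 0.0156) ≈ 17.000 × 0.3281 ≈ 5.578 mcg/mL.

5.6 mcg/mL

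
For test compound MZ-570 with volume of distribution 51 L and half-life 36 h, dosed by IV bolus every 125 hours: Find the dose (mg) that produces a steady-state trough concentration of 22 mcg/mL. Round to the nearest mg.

11330 mg

τ/t½ = 125/36 ≈ 3.4722, so f = (1/2)^(125/36) ≈ 0.090107.
Cmin,ss = (D/Vd)·f/(1−f), so D = Cmin,ss·Vd·(1−f)/f.
D = 22 × 51 × (1−f)/f ≈ 22 × 51 × 10.09792 ≈ 11329.87 mg.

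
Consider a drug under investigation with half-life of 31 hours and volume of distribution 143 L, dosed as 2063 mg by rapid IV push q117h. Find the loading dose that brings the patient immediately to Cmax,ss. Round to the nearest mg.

2226 mg

f = (1/2)^(117/31) ≈ 0.073089; accumulation ratio R = 1/(1−f) ≈ 1.07885.
Loading dose to hit Cmax,ss on first dose: D_load = D_maint·R ≈ 2063 × 1.07885 ≈ 2225.67 mg.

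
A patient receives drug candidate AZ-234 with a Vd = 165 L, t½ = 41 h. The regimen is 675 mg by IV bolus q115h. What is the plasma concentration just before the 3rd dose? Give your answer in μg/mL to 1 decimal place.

0.7 μg/mL

f = (1/2)^(τ/t½) = (1/2)^(115/41) ≈ 0.1431.
C₀ = D/Vd = 675/165 ≈ 4.091 μg/mL.
Before the 3rd dose, 2 doses have been given. Superposition: Cmin = C₀·(f + f²).
≈ 4.091 × (0.1431 + 0.0205) ≈ 4.091 × 0.1636 ≈ 0.669 μg/mL.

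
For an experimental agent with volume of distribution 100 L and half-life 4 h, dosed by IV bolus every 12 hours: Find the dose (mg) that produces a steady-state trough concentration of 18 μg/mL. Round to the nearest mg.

12600 mg

τ/t½ = 12/4 ≈ 3, so f = (1/2)^(12/4) ≈ 0.125000.
Cmin,ss = (D/Vd)·f/(1−f), so D = Cmin,ss·Vd·(1−f)/f.
D = 18 × 100 × (1−f)/f ≈ 18 × 100 × 7.00000 ≈ 12600.00 mg.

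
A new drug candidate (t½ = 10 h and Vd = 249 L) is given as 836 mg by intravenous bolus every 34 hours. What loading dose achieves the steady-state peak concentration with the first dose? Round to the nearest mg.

f = (1/2)^(34/10) ≈ 0.094732; accumulation ratio R = 1/(1−f) ≈ 1.10465.
Loading dose to hit Cmax,ss on first dose: D_load = D_maint·R ≈ 836 × 1.10465 ≈ 923.49 mg.

923 mg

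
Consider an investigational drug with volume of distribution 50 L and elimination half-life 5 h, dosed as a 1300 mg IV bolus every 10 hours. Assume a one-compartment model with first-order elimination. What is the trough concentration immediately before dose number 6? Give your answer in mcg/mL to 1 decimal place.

f = (1/2)^(τ/t½) = (1/2)^(10/5) ≈ 0.2500.
C₀ = D/Vd = 1300/50 ≈ 26.000 mcg/mL.
Before the 6th dose, 5 doses have been given. Superposition: Cmin = C₀·(f + f² + … + f^5).
≈ 26.000 × (0.2500 + 0.0625 + 0.0156 + 0.0039 + 0.0010) ≈ 26.000 × 0.3330 ≈ 8.658 mcg/mL.

8.7 mcg/mL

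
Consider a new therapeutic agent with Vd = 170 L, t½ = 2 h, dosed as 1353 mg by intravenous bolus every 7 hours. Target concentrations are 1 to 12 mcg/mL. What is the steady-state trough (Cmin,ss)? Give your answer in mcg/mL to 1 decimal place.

0.8 mcg/mL

τ/t½ = 7/2 ≈ 3.5, so fraction remaining f = (1/2)^(7/2) ≈ 0.0884.
Each bolus raises the concentration by D/Vd = 1353/170 ≈ 7.959 mcg/mL.
Steady-state trough Cmin,ss = C₀·f/(1−f) ≈ 7.959 × 0.0884/0.9116 ≈ 0.772 mcg/mL.
Trough 0.8 mcg/mL vs MEC 1 mcg/mL: subtherapeutic.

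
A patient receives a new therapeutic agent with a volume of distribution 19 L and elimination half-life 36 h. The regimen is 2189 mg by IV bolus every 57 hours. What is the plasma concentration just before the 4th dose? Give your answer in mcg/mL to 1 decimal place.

55.6 mcg/mL

f = (1/2)^(τ/t½) = (1/2)^(57/36) ≈ 0.3337.
C₀ = D/Vd = 2189/19 ≈ 115.211 mcg/mL.
Before the 4th dose, 3 doses have been given. Superposition: Cmin = C₀·(f + f² + … + f^3).
≈ 115.211 × (0.3337 + 0.1114 + 0.0372) ≈ 115.211 × 0.4823 ≈ 55.566 mcg/mL.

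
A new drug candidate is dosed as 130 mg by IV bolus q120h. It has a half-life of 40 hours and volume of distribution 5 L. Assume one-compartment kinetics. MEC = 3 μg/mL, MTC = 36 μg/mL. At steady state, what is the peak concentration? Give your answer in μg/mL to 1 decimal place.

τ = 120 h = 3 half-lives, so f = (1/2)^3 = 0.125.
At steady state, R = 1/(1 − 0.125) = 8/7.
Single-dose peak C₀ = D/Vd = 130/5 = 26 μg/mL.
Steady-state peak Cmax,ss = C₀·R = 26 × 8/7 ≈ 29.714 μg/mL.
Peak 29.7 μg/mL vs MTC 36 μg/mL: below toxic threshold.

29.7 μg/mL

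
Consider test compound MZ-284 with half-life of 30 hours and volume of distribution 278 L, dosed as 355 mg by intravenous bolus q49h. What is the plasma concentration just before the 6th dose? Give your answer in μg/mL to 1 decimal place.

0.6 μg/mL

f = (1/2)^(τ/t½) = (1/2)^(49/30) ≈ 0.3223.
C₀ = D/Vd = 355/278 ≈ 1.277 μg/mL.
Before the 6th dose, 5 doses have been given. Superposition: Cmin = C₀·(f + f² + … + f^5).
≈ 1.277 × (0.3223 + 0.1039 + 0.0335 + 0.0108 + 0.0035) ≈ 1.277 × 0.4740 ≈ 0.605 μg/mL.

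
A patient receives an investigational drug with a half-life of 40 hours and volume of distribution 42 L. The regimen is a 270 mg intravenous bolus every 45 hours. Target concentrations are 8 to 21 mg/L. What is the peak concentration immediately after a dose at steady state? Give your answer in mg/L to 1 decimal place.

11.9 mg/L

k = ln2/t½ = ln2/40 ≈ 0.017329 h⁻¹; fraction remaining f = e^(−kτ) = e^(−0.017329×45) ≈ 0.4585.
Accumulation ratio R = 1/(1 − f) ≈ 1/0.5415 ≈ 1.8467.
Single-dose peak C₀ = D/Vd = 270/42 ≈ 6.429 mg/L.
Cmax,ss = C₀/(1 − f) ≈ 6.429/0.5415 ≈ 11.873 mg/L.
Peak 11.9 mg/L vs MTC 21 mg/L: below toxic threshold.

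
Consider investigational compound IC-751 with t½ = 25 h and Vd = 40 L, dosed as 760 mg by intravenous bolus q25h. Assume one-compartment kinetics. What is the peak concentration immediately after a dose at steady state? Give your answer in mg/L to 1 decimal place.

The dosing interval is 1 half-life, so f = 2^(−1) = 0.5.
Accumulation ratio R = 1/(1 − f) = 1/0.5 = 2/1.
Single-dose peak C₀ = D/Vd = 760/40 = 19 mg/L.
Steady-state peak Cmax,ss = C₀·R = 19 × 2/1 ≈ 38.000 mg/L.

38.0 mg/L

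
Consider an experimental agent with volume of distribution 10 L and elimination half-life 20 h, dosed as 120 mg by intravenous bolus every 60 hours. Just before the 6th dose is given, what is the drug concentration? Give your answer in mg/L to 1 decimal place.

1.7 mg/L

f = (1/2)^(τ/t½) = (1/2)^(60/20) ≈ 0.1250.
C₀ = D/Vd = 120/10 ≈ 12.000 mg/L.
Before the 6th dose, 5 doses have been given. Superposition: Cmin = C₀·(f + f² + … + f^5).
≈ 12.000 × (0.1250 + 0.0156 + 0.0020 + 0.0002 + 0.0000) ≈ 12.000 × 0.1428 ≈ 1.714 mg/L.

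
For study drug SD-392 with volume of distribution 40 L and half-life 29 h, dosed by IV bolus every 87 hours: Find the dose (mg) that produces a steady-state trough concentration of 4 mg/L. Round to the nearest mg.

1120 mg

τ/t½ = 87/29 ≈ 3, so f = (1/2)^(87/29) ≈ 0.125000.
Cmin,ss = (D/Vd)·f/(1−f), so D = Cmin,ss·Vd·(1−f)/f.
D = 4 × 40 × (1−f)/f ≈ 4 × 40 × 7.00000 ≈ 1120.00 mg.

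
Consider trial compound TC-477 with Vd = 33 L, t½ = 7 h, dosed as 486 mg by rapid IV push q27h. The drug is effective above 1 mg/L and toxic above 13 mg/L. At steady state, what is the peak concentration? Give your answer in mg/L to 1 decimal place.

15.8 mg/L

k = ln2/t½ = ln2/7 ≈ 0.099021 h⁻¹; fraction remaining f = e^(−kτ) = e^(−0.099021×27) ≈ 0.0690.
At steady state, accumulation factor R = 1/(1 − e^(−kτ)) ≈ 1.0741.
Single-dose peak C₀ = D/Vd = 486/33 ≈ 14.727 mg/L.
Steady-state peak Cmax,ss = C₀·R ≈ 14.727 × 1.0741 ≈ 15.818 mg/L.
Peak 15.8 mg/L vs MTC 13 mg/L: exceeds toxic threshold.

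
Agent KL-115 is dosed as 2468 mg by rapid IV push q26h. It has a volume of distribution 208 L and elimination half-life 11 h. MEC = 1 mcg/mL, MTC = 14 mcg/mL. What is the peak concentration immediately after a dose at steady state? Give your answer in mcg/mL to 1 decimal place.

Over one 26-h interval, 26/11 ≈ 2.3636 half-lives elapse, leaving f ≈ 0.1943 of each dose.
Accumulation ratio R = 1/(1 − f) ≈ 1/0.8057 ≈ 1.2412.
Single-dose peak C₀ = D/Vd = 2468/208 ≈ 11.865 mcg/mL.
Steady-state peak Cmax,ss = C₀·R ≈ 11.865 × 1.2412 ≈ 14.727 mcg/mL.
Peak 14.7 mcg/mL vs MTC 14 mcg/mL: exceeds toxic threshold.

14.7 mcg/mL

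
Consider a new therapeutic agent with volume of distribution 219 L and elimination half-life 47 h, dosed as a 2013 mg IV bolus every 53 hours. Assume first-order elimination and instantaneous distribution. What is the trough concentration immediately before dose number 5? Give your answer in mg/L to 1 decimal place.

7.4 mg/L

f = (1/2)^(τ/t½) = (1/2)^(53/47) ≈ 0.4577.
C₀ = D/Vd = 2013/219 ≈ 9.192 mg/L.
Before the 5th dose, 4 doses have been given. Superposition: Cmin = C₀·(f + f² + … + f^4).
≈ 9.192 × (0.4577 + 0.2095 + 0.0959 + 0.0439) ≈ 9.192 × 0.8070 ≈ 7.418 mg/L.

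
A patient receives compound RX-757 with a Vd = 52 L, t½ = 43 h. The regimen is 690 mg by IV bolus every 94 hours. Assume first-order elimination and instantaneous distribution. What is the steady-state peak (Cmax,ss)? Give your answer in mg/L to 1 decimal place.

Over one 94-h interval, 94/43 ≈ 2.186 half-lives elapse, leaving f ≈ 0.2198 of each dose.
At steady state, accumulation factor R = 1/(1 − e^(−kτ)) ≈ 1.2817.
Single-dose peak C₀ = D/Vd = 690/52 ≈ 13.269 mg/L.
Steady-state peak Cmax,ss = C₀·R ≈ 13.269 × 1.2817 ≈ 17.007 mg/L.

17.0 mg/L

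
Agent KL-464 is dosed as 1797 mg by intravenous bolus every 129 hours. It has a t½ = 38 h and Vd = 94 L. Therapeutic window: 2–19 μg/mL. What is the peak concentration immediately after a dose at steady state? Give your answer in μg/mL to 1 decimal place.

21.1 μg/mL

k = ln2/t½ = ln2/38 ≈ 0.018241 h⁻¹; fraction remaining f = e^(−kτ) = e^(−0.018241×129) ≈ 0.0951.
At steady state, accumulation factor R = 1/(1 − e^(−kτ)) ≈ 1.1051.
Single-dose peak C₀ = D/Vd = 1797/94 ≈ 19.117 μg/mL.
Steady-state peak Cmax,ss = C₀·R ≈ 19.117 × 1.1051 ≈ 21.126 μg/mL.
Peak 21.1 μg/mL vs MTC 19 μg/mL: exceeds toxic threshold.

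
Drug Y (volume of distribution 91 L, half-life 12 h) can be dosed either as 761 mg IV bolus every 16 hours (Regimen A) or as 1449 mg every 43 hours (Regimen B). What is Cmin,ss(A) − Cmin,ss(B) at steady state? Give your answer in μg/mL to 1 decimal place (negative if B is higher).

4.1 μg/mL

Regimen A: f = (1/2)^(16/12) ≈ 0.3969; Cmin,ss = (761/91)·f/(1−f) ≈ 5.503 μg/mL.
Regimen B: f = (1/2)^(43/12) ≈ 0.0834; Cmin,ss = (1449/91)·f/(1−f) ≈ 1.449 μg/mL.
Difference ≈ 5.503 − 1.449 ≈ 4.054 μg/mL.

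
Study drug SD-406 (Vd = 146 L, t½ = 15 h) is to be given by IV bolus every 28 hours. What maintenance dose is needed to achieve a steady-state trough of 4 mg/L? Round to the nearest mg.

τ/t½ = 28/15 ≈ 1.8667, so f = (1/2)^(28/15) ≈ 0.274206.
Cmin,ss = (D/Vd)·f/(1−f), so D = Cmin,ss·Vd·(1−f)/f.
D = 4 × 146 × (1−f)/f ≈ 4 × 146 × 2.64689 ≈ 1545.78 mg.

1546 mg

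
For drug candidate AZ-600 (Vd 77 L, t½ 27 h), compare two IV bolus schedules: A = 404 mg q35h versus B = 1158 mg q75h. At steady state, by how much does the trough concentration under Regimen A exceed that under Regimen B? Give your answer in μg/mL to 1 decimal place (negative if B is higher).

1.0 μg/mL

Regimen A: f = (1/2)^(35/27) ≈ 0.4072; Cmin,ss = (404/77)·f/(1−f) ≈ 3.604 μg/mL.
Regimen B: f = (1/2)^(75/27) ≈ 0.1458; Cmin,ss = (1158/77)·f/(1−f) ≈ 2.567 μg/mL.
Difference ≈ 3.604 − 2.567 ≈ 1.037 μg/mL.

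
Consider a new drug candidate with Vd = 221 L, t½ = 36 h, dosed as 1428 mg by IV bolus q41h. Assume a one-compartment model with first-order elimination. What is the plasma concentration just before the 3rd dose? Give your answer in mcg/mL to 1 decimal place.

4.3 mcg/mL

f = (1/2)^(τ/t½) = (1/2)^(41/36) ≈ 0.4541.
C₀ = D/Vd = 1428/221 ≈ 6.462 mcg/mL.
Before the 3rd dose, 2 doses have been given. Superposition: Cmin = C₀·(f + f²).
≈ 6.462 × (0.4541 + 0.2062) ≈ 6.462 × 0.6603 ≈ 4.267 mcg/mL.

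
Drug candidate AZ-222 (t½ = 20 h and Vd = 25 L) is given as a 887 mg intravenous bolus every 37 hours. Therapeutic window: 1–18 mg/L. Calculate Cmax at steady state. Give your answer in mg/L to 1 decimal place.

Over one 37-h interval, 37/20 ≈ 1.85 half-lives elapse, leaving f ≈ 0.2774 of each dose.
Accumulation ratio R = 1/(1 − f) ≈ 1/0.7226 ≈ 1.3839.
Single-dose peak C₀ = D/Vd = 887/25 ≈ 35.480 mg/L.
Steady-state peak Cmax,ss = C₀·R ≈ 35.480 × 1.3839 ≈ 49.101 mg/L.
Peak 49.1 mg/L vs MTC 18 mg/L: exceeds toxic threshold.

49.1 mg/L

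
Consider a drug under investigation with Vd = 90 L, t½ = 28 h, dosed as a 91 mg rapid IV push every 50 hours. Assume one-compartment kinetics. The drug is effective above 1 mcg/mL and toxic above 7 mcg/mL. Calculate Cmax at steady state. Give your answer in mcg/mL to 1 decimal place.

1.4 mcg/mL

τ/t½ = 50/28 ≈ 1.7857, so fraction remaining f = (1/2)^(50/28) ≈ 0.2900.
At steady state, accumulation factor R = 1/(1 − e^(−kτ)) ≈ 1.4085.
Single-dose peak C₀ = D/Vd = 91/90 ≈ 1.011 mcg/mL.
Steady-state peak Cmax,ss = C₀·R ≈ 1.011 × 1.4085 ≈ 1.424 mcg/mL.
Peak 1.4 mcg/mL vs MTC 7 mcg/mL: below toxic threshold.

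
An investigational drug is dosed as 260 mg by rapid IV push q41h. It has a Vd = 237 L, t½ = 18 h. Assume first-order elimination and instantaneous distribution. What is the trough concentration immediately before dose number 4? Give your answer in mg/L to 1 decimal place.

f = (1/2)^(τ/t½) = (1/2)^(41/18) ≈ 0.2062.
C₀ = D/Vd = 260/237 ≈ 1.097 mg/L.
Before the 4th dose, 3 doses have been given. Superposition: Cmin = C₀·(f + f² + … + f^3).
≈ 1.097 × (0.2062 + 0.0425 + 0.0088) ≈ 1.097 × 0.2575 ≈ 0.282 mg/L.

0.3 mg/L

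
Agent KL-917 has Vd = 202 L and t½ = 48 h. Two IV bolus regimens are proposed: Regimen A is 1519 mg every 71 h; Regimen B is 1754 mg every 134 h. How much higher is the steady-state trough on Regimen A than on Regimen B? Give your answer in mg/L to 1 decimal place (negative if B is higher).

2.7 mg/L

Regimen A: f = (1/2)^(71/48) ≈ 0.3587; Cmin,ss = (1519/202)·f/(1−f) ≈ 4.206 mg/L.
Regimen B: f = (1/2)^(134/48) ≈ 0.1444; Cmin,ss = (1754/202)·f/(1−f) ≈ 1.465 mg/L.
Difference ≈ 4.206 − 1.465 ≈ 2.741 mg/L.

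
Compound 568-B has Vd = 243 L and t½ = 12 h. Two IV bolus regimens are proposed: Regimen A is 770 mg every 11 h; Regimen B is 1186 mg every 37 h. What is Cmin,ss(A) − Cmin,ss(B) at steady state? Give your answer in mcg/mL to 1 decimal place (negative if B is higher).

Regimen A: f = (1/2)^(11/12) ≈ 0.5297; Cmin,ss = (770/243)·f/(1−f) ≈ 3.569 mcg/mL.
Regimen B: f = (1/2)^(37/12) ≈ 0.1180; Cmin,ss = (1186/243)·f/(1−f) ≈ 0.653 mcg/mL.
Difference ≈ 3.569 − 0.653 ≈ 2.916 mcg/mL.

2.9 mcg/mL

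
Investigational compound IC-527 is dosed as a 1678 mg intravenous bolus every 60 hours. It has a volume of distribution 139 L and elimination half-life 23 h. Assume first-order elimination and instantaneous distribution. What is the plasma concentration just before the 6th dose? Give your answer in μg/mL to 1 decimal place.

2.4 μg/mL

f = (1/2)^(τ/t½) = (1/2)^(60/23) ≈ 0.1639.
C₀ = D/Vd = 1678/139 ≈ 12.072 μg/mL.
Before the 6th dose, 5 doses have been given. Superposition: Cmin = C₀·(f + f² + … + f^5).
≈ 12.072 × (0.1639 + 0.0269 + 0.0044 + 0.0007 + 0.0001) ≈ 12.072 × 0.1960 ≈ 2.366 μg/mL.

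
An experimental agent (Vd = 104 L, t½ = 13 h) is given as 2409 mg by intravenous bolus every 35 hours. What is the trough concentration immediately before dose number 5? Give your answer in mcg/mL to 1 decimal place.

4.2 mcg/mL

f = (1/2)^(τ/t½) = (1/2)^(35/13) ≈ 0.1547.
C₀ = D/Vd = 2409/104 ≈ 23.163 mcg/mL.
Before the 5th dose, 4 doses have been given. Superposition: Cmin = C₀·(f + f² + … + f^4).
≈ 23.163 × (0.1547 + 0.0239 + 0.0037 + 0.0006) ≈ 23.163 × 0.1829 ≈ 4.237 mcg/mL.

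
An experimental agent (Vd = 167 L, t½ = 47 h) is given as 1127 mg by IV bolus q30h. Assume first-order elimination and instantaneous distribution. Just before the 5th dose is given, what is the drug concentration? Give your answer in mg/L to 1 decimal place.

10.1 mg/L

f = (1/2)^(τ/t½) = (1/2)^(30/47) ≈ 0.6425.
C₀ = D/Vd = 1127/167 ≈ 6.749 mg/L.
Before the 5th dose, 4 doses have been given. Superposition: Cmin = C₀·(f + f² + … + f^4).
≈ 6.749 × (0.6425 + 0.4128 + 0.2652 + 0.1704) ≈ 6.749 × 1.4909 ≈ 10.062 mg/L.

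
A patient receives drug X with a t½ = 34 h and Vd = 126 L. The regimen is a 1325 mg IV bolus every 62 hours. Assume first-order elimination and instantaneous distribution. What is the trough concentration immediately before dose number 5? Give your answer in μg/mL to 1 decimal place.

4.1 μg/mL

f = (1/2)^(τ/t½) = (1/2)^(62/34) ≈ 0.2825.
C₀ = D/Vd = 1325/126 ≈ 10.516 μg/mL.
Before the 5th dose, 4 doses have been given. Superposition: Cmin = C₀·(f + f² + … + f^4).
≈ 10.516 × (0.2825 + 0.0798 + 0.0225 + 0.0064) ≈ 10.516 × 0.3912 ≈ 4.114 μg/mL.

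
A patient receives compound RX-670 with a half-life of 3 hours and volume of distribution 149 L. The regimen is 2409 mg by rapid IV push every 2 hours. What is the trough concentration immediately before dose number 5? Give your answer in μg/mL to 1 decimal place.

23.2 μg/mL

f = (1/2)^(τ/t½) = (1/2)^(2/3) ≈ 0.6300.
C₀ = D/Vd = 2409/149 ≈ 16.168 μg/mL.
Before the 5th dose, 4 doses have been given. Superposition: Cmin = C₀·(f + f² + … + f^4).
≈ 16.168 × (0.6300 + 0.3969 + 0.2500 + 0.1575) ≈ 16.168 × 1.4344 ≈ 23.191 μg/mL.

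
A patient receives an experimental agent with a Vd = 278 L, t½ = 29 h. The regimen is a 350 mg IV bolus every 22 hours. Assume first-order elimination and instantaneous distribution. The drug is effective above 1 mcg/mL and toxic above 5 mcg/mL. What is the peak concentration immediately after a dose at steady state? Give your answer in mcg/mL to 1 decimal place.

Over one 22-h interval, 22/29 ≈ 0.75862 half-lives elapse, leaving f ≈ 0.5911 of each dose.
At steady state, accumulation factor R = 1/(1 − e^(−kτ)) ≈ 2.4456.
Each bolus raises the concentration by D/Vd = 350/278 ≈ 1.259 mcg/mL.
Steady-state peak Cmax,ss = C₀·R ≈ 1.259 × 2.4456 ≈ 3.079 mcg/mL.
Peak 3.1 mcg/mL vs MTC 5 mcg/mL: below toxic threshold.

3.1 mcg/mL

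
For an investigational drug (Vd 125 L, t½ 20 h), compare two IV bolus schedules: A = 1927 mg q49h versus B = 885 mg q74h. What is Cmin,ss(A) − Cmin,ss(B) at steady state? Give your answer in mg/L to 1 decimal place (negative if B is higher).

2.9 mg/L

Regimen A: f = (1/2)^(49/20) ≈ 0.1830; Cmin,ss = (1927/125)·f/(1−f) ≈ 3.453 mg/L.
Regimen B: f = (1/2)^(74/20) ≈ 0.0769; Cmin,ss = (885/125)·f/(1−f) ≈ 0.590 mg/L.
Difference ≈ 3.453 − 0.590 ≈ 2.863 mg/L.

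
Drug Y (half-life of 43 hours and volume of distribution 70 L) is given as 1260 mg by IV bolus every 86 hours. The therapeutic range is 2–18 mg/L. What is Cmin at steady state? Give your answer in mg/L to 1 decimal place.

The dosing interval is 2 half-lives, so f = 2^(−2) = 0.25.
Accumulation ratio R = 1/(1 − f) = 1/0.75 = 4/3.
Single-dose peak C₀ = D/Vd = 1260/70 = 18 mg/L.
Steady-state peak Cmax,ss = C₀·R = 18 × 4/3 ≈ 24.000 mg/L.
Steady-state trough Cmin,ss = Cmax,ss·f ≈ 24.000 × 0.25 ≈ 6.000 mg/L.
Trough 6.0 mg/L vs MEC 2 mg/L: adequate.

6.0 mg/L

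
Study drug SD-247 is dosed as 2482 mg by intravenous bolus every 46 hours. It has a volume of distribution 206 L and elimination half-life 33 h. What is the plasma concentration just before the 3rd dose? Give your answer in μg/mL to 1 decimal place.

6.3 μg/mL

f = (1/2)^(τ/t½) = (1/2)^(46/33) ≈ 0.3805.
C₀ = D/Vd = 2482/206 ≈ 12.049 μg/mL.
Before the 3rd dose, 2 doses have been given. Superposition: Cmin = C₀·(f + f²).
≈ 12.049 × (0.3805 + 0.1448) ≈ 12.049 × 0.5253 ≈ 6.329 μg/mL.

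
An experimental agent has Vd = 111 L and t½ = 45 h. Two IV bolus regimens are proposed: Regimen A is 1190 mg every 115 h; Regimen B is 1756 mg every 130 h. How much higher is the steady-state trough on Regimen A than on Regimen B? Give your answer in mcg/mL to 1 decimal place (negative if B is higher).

Regimen A: f = (1/2)^(115/45) ≈ 0.1701; Cmin,ss = (1190/111)·f/(1−f) ≈ 2.197 mcg/mL.
Regimen B: f = (1/2)^(130/45) ≈ 0.1350; Cmin,ss = (1756/111)·f/(1−f) ≈ 2.469 mcg/mL.
Difference ≈ 2.197 − 2.469 ≈ -0.272 mcg/mL.

-0.3 mcg/mL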